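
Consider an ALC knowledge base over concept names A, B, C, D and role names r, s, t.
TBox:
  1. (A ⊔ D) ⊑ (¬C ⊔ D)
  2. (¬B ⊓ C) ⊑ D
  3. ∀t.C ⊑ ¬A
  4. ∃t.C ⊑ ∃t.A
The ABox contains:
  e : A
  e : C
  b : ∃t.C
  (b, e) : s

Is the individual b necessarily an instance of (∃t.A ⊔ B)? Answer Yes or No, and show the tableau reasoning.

Yes

1. b : (∃t.A ⊔ B)?  L(b) = {∃t.C} ∪ {(∀t.¬A ⊓ ¬B)}
   clash {A, ¬A} at an ∃-successor — b ∈ (∃t.A ⊔ B)
2. Hence b : (∃t.A ⊔ B): entailed.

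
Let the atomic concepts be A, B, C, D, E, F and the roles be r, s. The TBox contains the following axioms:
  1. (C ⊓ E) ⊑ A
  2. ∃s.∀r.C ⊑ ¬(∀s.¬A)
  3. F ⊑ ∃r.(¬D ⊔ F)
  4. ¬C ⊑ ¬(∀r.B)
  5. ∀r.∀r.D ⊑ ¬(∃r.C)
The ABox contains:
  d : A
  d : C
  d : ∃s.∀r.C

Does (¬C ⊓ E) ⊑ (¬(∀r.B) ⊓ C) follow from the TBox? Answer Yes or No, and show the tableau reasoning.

No

1. (¬C ⊓ E) ⊑ (¬(∀r.B) ⊓ C)  ⇔  ((¬C ⊓ E) ⊓ (∀r.B ⊔ ¬C)) unsat w.r.t. T
   apply at x₀: ¬C⊑¬(∀r.B)
   open: L(x₀) ⊇ {E, ¬C, ¬F, ∀s.∃r.¬C, ∃r.¬B, …} (+ ∃-successors)
2. Hence (¬C ⊓ E) ⊑ (¬(∀r.B) ⊓ C): not entailed.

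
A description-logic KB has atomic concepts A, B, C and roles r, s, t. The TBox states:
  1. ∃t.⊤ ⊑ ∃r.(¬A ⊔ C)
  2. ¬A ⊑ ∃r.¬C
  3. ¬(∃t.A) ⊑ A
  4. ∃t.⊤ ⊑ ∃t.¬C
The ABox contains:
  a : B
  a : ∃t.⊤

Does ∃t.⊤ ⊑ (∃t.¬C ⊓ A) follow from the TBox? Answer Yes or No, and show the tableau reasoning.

No

1. ∃t.⊤ ⊑ (∃t.¬C ⊓ A)  ⇔  (∃t.⊤ ⊓ (∀t.C ⊔ ¬A)) unsat w.r.t. T
   apply at x₀: ∃t.⊤⊑∃r.(¬A ⊔ C); ∃t.⊤⊑∃t.¬C
   open: L(x₀) ⊇ {¬A, ∃r.(¬A ⊔ C), ∃r.¬C, ∃t.A, ∃t.¬C, …} (+ ∃-successors)
2. Hence ∃t.⊤ ⊑ (∃t.¬C ⊓ A): not entailed.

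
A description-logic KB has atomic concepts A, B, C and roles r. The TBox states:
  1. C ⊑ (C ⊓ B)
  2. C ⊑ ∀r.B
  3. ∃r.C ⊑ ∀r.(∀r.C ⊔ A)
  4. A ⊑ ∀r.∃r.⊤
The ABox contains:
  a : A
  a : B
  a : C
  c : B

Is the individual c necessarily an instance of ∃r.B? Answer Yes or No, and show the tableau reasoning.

1. c : ∃r.B?  L(c) = {B} ∪ {∀r.¬B}
   open: L(c) ⊇ {B, ¬A, ¬C, ∀r.¬B, ∀r.¬C} — c ∉ ∃r.B possible
2. Hence c : ∃r.B: not entailed.

No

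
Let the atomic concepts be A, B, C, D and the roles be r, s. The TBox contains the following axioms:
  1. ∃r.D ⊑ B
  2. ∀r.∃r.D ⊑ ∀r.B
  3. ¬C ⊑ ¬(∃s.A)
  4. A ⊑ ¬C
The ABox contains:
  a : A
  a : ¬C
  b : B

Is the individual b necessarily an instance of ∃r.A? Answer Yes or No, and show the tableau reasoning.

1. b : ∃r.A?  L(b) = {B} ∪ {∀r.¬A}
   open: L(b) ⊇ {B, C, ¬A, ∀r.¬A, ∃r.∀r.¬D} (+ ∃-successors) — b ∉ ∃r.A possible
2. Hence b : ∃r.A: not entailed.

No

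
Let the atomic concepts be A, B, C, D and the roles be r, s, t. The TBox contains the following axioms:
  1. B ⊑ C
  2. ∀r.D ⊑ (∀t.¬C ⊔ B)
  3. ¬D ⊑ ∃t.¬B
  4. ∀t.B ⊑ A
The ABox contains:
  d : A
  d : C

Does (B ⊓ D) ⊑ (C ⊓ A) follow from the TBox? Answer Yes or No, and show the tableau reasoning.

No

1. (B ⊓ D) ⊑ (C ⊓ A)  ⇔  ((B ⊓ D) ⊓ (¬C ⊔ ¬A)) unsat w.r.t. T
   apply at x₀: B⊑C
   open: L(x₀) ⊇ {B, C, D, ¬A, ∃r.¬D, …} (+ ∃-successors)
2. Hence (B ⊓ D) ⊑ (C ⊓ A): not entailed.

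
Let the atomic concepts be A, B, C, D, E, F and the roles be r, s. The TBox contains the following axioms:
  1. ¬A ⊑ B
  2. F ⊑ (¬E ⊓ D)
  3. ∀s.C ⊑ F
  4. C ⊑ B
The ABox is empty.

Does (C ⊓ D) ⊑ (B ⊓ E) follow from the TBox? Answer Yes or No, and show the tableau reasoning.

1. (C ⊓ D) ⊑ (B ⊓ E)  ⇔  ((C ⊓ D) ⊓ (¬B ⊔ ¬E)) unsat w.r.t. T
   apply at x₀: C⊑B
   open: L(x₀) ⊇ {A, B, C, D, ¬E, …} (+ ∃-successors)
2. Hence (C ⊓ D) ⊑ (B ⊓ E): not entailed.

No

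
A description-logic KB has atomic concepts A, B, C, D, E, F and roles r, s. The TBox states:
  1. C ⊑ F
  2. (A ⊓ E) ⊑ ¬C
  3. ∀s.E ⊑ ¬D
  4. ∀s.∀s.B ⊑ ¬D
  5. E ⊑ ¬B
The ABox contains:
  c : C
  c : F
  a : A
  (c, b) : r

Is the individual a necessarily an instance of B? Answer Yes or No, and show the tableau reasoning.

No

1. a : B?  L(a) = {A} ∪ {¬B}
   open: L(a) ⊇ {A, ¬B, ¬C, ∃s.¬E, ∃s.∃s.¬B} (+ ∃-successors) — a ∉ B possible
2. Hence a : B: not entailed.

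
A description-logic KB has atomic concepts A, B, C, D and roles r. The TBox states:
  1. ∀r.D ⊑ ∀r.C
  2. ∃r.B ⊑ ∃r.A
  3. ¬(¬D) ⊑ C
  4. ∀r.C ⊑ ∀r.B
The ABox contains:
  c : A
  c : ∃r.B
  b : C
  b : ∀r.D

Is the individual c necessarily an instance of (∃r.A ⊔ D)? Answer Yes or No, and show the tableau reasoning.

Yes

1. c : (∃r.A ⊔ D)?  L(c) = {A, ∃r.B} ∪ {(∀r.¬A ⊓ ¬D)}
   clash {A, ¬A} at an ∃-successor — c ∈ (∃r.A ⊔ D)
2. Hence c : (∃r.A ⊔ D): entailed.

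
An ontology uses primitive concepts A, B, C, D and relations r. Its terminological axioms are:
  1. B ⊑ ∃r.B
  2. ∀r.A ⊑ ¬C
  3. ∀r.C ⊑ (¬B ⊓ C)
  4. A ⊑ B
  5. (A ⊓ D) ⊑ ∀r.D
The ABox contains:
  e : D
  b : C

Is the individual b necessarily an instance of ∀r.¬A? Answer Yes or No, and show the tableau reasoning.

No

1. b : ∀r.¬A?  L(b) = {C} ∪ {∃r.A}
   open: L(b) ⊇ {C, ¬A, ¬B, ∃r.A, ∃r.¬A, …} (+ ∃-successors) — b ∉ ∀r.¬A possible
2. Hence b : ∀r.¬A: not entailed.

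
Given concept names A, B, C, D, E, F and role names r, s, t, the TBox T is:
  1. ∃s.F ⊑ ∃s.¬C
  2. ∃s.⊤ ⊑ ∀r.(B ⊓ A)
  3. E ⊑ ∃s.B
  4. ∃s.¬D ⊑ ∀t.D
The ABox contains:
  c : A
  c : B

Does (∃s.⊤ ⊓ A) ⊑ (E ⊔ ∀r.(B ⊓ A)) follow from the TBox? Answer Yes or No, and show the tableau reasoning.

1. (∃s.⊤ ⊓ A) ⊑ (E ⊔ ∀r.(B ⊓ A))  ⇔  ((∃s.⊤ ⊓ A) ⊓ (¬E ⊓ ∃r.(¬B ⊔ ¬A))) unsat w.r.t. T
   all branches close; clash {A, ¬A} at an ∃-successor
2. Hence (∃s.⊤ ⊓ A) ⊑ (E ⊔ ∀r.(B ⊓ A)): entailed.

Yes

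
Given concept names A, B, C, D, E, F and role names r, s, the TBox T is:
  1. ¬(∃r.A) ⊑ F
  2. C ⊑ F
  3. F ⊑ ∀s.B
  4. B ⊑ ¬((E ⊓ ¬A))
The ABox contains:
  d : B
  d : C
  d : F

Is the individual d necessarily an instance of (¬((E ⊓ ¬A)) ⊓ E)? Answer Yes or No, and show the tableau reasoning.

1. d : (¬((E ⊓ ¬A)) ⊓ E)?  L(d) = {B, C, F} ∪ {((E ⊓ ¬A) ⊔ ¬E)}
   apply at d: F⊑∀s.B; B⊑¬((E ⊓ ¬A))
   open: L(d) ⊇ {B, C, F, ¬E, ∀s.B} — d ∉ (¬((E ⊓ ¬A)) ⊓ E) possible
2. Hence d : (¬((E ⊓ ¬A)) ⊓ E): not entailed.

No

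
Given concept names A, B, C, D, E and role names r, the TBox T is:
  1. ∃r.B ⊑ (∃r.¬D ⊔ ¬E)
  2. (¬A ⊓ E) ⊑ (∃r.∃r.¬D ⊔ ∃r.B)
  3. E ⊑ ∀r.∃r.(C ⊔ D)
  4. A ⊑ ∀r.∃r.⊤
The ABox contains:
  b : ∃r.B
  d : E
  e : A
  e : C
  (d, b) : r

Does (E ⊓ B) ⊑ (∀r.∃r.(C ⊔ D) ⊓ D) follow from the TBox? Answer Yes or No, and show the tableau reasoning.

1. (E ⊓ B) ⊑ (∀r.∃r.(C ⊔ D) ⊓ D)  ⇔  ((E ⊓ B) ⊓ (∃r.∀r.(¬C ⊓ ¬D) ⊔ ¬D)) unsat w.r.t. T
   apply at x₀: E⊑∀r.∃r.(C ⊔ D)
   open: L(x₀) ⊇ {B, E, ¬A, ¬D, ∀r.¬B, …} (+ ∃-successors)
2. Hence (E ⊓ B) ⊑ (∀r.∃r.(C ⊔ D) ⊓ D): not entailed.

No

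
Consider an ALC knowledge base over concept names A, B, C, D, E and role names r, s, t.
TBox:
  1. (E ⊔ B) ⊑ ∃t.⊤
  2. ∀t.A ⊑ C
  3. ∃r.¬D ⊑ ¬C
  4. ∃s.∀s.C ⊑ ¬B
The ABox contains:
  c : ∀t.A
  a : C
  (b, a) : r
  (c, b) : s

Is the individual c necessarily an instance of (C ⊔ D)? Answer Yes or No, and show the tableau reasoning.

1. c : (C ⊔ D)?  L(c) = {∀t.A} ∪ {(¬C ⊓ ¬D)}
   clash {C, ¬C} at c — c ∈ (C ⊔ D)
2. Hence c : (C ⊔ D): entailed.

Yes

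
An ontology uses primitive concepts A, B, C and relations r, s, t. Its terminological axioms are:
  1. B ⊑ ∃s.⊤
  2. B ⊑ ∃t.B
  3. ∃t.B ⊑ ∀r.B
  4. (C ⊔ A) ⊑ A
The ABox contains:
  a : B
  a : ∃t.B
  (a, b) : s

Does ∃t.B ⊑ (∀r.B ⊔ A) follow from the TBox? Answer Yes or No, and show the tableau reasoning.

Yes

1. ∃t.B ⊑ (∀r.B ⊔ A)  ⇔  (∃t.B ⊓ (∃r.¬B ⊓ ¬A)) unsat w.r.t. T
   all branches close; clash {A, ¬A} at x₀
2. Hence ∃t.B ⊑ (∀r.B ⊔ A): entailed.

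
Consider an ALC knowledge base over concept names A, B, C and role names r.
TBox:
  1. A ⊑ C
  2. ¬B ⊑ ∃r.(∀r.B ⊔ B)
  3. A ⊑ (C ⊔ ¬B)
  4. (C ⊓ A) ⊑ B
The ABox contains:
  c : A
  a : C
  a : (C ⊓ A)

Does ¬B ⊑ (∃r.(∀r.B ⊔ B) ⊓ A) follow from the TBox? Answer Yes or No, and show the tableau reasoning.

No

1. ¬B ⊑ (∃r.(∀r.B ⊔ B) ⊓ A)  ⇔  (¬B ⊓ (∀r.(∃r.¬B ⊓ ¬B) ⊔ ¬A)) unsat w.r.t. T
   apply at x₀: ¬B⊑∃r.(∀r.B ⊔ B)
   open: L(x₀) ⊇ {¬A, ¬B, ∃r.(∀r.B ⊔ B)} (+ ∃-successors)
2. Hence ¬B ⊑ (∃r.(∀r.B ⊔ B) ⊓ A): not entailed.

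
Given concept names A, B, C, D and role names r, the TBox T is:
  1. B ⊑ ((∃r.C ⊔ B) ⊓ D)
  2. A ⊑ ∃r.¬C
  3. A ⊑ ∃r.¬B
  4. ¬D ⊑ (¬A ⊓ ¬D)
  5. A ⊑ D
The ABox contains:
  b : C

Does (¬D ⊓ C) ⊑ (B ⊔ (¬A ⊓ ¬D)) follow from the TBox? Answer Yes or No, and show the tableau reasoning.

Yes

1. (¬D ⊓ C) ⊑ (B ⊔ (¬A ⊓ ¬D))  ⇔  ((¬D ⊓ C) ⊓ (¬B ⊓ (A ⊔ D))) unsat w.r.t. T
   all branches close; clash {D, ¬D} at x₀
2. Hence (¬D ⊓ C) ⊑ (B ⊔ (¬A ⊓ ¬D)): entailed.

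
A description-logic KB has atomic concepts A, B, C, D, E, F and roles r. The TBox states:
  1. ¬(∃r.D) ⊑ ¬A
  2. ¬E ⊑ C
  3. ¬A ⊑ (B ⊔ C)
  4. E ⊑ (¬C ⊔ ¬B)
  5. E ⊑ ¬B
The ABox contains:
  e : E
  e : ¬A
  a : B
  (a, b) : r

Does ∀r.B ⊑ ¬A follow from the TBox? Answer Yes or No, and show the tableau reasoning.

No

1. ∀r.B ⊑ ¬A  ⇔  (∀r.B ⊓ A) unsat w.r.t. T
   open: L(x₀) ⊇ {A, E, ¬B, ∀r.B, ∃r.D} (+ ∃-successors)
2. Hence ∀r.B ⊑ ¬A: not entailed.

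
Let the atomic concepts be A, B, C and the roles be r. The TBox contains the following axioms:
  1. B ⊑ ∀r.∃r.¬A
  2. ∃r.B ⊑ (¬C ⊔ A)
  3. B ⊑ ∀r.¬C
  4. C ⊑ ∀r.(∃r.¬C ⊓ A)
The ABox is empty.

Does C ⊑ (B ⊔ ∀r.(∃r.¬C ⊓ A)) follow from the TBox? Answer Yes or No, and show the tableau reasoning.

1. C ⊑ (B ⊔ ∀r.(∃r.¬C ⊓ A))  ⇔  (C ⊓ (¬B ⊓ ∃r.(∀r.C ⊔ ¬A))) unsat w.r.t. T
   all branches close; clash {A, ¬A} at an ∃-successor
2. Hence C ⊑ (B ⊔ ∀r.(∃r.¬C ⊓ A)): entailed.

Yes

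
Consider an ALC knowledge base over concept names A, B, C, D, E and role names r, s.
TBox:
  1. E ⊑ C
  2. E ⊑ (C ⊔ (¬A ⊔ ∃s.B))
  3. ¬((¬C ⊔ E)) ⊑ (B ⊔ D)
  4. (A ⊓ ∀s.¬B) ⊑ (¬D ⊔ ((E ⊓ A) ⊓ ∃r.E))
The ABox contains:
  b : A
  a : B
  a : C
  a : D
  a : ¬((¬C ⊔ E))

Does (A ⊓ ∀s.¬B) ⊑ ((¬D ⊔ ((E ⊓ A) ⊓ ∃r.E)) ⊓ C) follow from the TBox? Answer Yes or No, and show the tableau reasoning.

1. (A ⊓ ∀s.¬B) ⊑ ((¬D ⊔ ((E ⊓ A) ⊓ ∃r.E)) ⊓ C)  ⇔  ((A ⊓ ∀s.¬B) ⊓ ((D ⊓ ((¬E ⊔ ¬A) ⊔ ∀r.¬E)) ⊔ ¬C)) unsat w.r.t. T
   apply at x₀: (A ⊓ ∀s.¬B)⊑(¬D ⊔ ((E ⊓ A) ⊓ ∃r.E))
   open: L(x₀) ⊇ {A, ¬C, ¬D, ¬E, ∀s.¬B}
2. Hence (A ⊓ ∀s.¬B) ⊑ ((¬D ⊔ ((E ⊓ A) ⊓ ∃r.E)) ⊓ C): not entailed.

No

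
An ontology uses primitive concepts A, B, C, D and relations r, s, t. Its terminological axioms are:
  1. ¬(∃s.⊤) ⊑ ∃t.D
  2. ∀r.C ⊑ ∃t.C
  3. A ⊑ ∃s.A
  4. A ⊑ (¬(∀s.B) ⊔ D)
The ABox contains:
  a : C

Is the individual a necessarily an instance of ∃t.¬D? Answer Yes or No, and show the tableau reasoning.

1. a : ∃t.¬D?  L(a) = {C} ∪ {∀t.D}
   open: L(a) ⊇ {C, ¬A, ∀t.D, ∃r.¬C, ∃s.⊤} (+ ∃-successors) — a ∉ ∃t.¬D possible
2. Hence a : ∃t.¬D: not entailed.

No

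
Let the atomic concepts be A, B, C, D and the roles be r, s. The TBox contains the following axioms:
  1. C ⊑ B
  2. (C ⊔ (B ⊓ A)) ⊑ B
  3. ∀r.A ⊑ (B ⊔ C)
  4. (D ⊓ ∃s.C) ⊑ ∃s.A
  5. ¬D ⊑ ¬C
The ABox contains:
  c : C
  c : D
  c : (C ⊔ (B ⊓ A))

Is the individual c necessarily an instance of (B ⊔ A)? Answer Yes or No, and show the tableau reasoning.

1. c : (B ⊔ A)?  L(c) = {C, D, (C ⊔ (B ⊓ A))} ∪ {(¬B ⊓ ¬A)}
   clash {B, ¬B} at c — c ∈ (B ⊔ A)
2. Hence c : (B ⊔ A): entailed.

Yes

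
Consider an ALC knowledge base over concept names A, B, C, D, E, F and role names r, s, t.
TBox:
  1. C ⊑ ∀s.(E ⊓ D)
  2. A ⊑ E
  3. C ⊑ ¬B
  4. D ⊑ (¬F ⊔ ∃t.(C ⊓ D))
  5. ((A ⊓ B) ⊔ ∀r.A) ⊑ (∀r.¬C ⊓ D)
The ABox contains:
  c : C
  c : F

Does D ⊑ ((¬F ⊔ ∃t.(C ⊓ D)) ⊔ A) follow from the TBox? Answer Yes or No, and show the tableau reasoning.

Yes

1. D ⊑ ((¬F ⊔ ∃t.(C ⊓ D)) ⊔ A)  ⇔  (D ⊓ ((F ⊓ ∀t.(¬C ⊔ ¬D)) ⊓ ¬A)) unsat w.r.t. T
   all branches close; clash {D, ¬D} at an ∃-successor
2. Hence D ⊑ ((¬F ⊔ ∃t.(C ⊓ D)) ⊔ A): entailed.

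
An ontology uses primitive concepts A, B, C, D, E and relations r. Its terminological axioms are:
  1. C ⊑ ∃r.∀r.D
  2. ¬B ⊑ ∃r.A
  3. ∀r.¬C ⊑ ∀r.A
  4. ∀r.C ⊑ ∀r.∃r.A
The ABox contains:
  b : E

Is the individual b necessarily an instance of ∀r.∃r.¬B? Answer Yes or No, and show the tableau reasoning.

1. b : ∀r.∃r.¬B?  L(b) = {E} ∪ {∃r.∀r.B}
   open: L(b) ⊇ {B, E, ¬C, ∃r.C, ∃r.¬C, …} (+ ∃-successors) — b ∉ ∀r.∃r.¬B possible
2. Hence b : ∀r.∃r.¬B: not entailed.

No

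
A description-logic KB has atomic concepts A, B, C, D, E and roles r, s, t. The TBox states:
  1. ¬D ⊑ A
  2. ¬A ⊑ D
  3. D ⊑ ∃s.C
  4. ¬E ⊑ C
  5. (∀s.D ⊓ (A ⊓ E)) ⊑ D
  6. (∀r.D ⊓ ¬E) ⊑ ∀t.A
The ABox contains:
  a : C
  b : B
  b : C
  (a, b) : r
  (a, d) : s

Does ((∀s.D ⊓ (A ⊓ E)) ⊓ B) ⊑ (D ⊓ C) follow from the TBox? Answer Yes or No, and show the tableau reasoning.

No

1. ((∀s.D ⊓ (A ⊓ E)) ⊓ B) ⊑ (D ⊓ C)  ⇔  (((∀s.D ⊓ (A ⊓ E)) ⊓ B) ⊓ (¬D ⊔ ¬C)) unsat w.r.t. T
   apply at x₀: (∀s.D ⊓ (A ⊓ E))⊑D
   open: L(x₀) ⊇ {A, B, D, E, ¬C, …} (+ ∃-successors)
2. Hence ((∀s.D ⊓ (A ⊓ E)) ⊓ B) ⊑ (D ⊓ C): not entailed.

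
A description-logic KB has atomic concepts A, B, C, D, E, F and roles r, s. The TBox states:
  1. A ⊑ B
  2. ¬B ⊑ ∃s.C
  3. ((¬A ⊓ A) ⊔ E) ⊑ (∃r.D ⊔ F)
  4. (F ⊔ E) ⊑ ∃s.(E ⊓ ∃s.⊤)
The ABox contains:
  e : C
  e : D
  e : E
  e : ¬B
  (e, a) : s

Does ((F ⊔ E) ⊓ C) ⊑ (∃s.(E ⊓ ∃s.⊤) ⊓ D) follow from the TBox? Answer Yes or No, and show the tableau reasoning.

No

1. ((F ⊔ E) ⊓ C) ⊑ (∃s.(E ⊓ ∃s.⊤) ⊓ D)  ⇔  (((F ⊔ E) ⊓ C) ⊓ (∀s.(¬E ⊔ ∀s.⊥) ⊔ ¬D)) unsat w.r.t. T
   apply at x₀: (F ⊔ E)⊑∃s.(E ⊓ ∃s.⊤)
   open: L(x₀) ⊇ {A, B, C, F, ¬D, …} (+ ∃-successors)
2. Hence ((F ⊔ E) ⊓ C) ⊑ (∃s.(E ⊓ ∃s.⊤) ⊓ D): not entailed.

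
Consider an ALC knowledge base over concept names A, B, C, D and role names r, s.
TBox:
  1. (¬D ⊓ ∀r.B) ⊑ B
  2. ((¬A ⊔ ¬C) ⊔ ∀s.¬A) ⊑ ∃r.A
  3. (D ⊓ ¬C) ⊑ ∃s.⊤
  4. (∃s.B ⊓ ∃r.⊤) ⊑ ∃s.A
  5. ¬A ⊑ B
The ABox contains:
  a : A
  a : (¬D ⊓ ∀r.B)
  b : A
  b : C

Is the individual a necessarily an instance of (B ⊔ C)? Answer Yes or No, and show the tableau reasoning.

1. a : (B ⊔ C)?  L(a) = {A, (¬D ⊓ ∀r.B)} ∪ {(¬B ⊓ ¬C)}
   clash {B, ¬B} at a — a ∈ (B ⊔ C)
2. Hence a : (B ⊔ C): entailed.

Yes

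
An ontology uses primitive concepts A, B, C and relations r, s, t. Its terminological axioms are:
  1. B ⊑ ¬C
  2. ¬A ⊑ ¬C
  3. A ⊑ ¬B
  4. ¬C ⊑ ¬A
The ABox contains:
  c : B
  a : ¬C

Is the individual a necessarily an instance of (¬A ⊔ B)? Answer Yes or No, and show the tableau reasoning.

Yes

1. a : (¬A ⊔ B)?  L(a) = {¬C} ∪ {(A ⊓ ¬B)}
   clash {A, ¬A} at a — a ∈ (¬A ⊔ B)
2. Hence a : (¬A ⊔ B): entailed.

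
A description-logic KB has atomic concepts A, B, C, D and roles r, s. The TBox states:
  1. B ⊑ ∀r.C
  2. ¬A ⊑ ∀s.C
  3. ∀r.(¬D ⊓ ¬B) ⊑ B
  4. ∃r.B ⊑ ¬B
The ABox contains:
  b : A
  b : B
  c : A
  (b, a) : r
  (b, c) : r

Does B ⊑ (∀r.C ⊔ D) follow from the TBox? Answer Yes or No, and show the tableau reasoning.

Yes

1. B ⊑ (∀r.C ⊔ D)  ⇔  (B ⊓ (∃r.¬C ⊓ ¬D)) unsat w.r.t. T
   all branches close; clash {B, ¬B} at x₀
2. Hence B ⊑ (∀r.C ⊔ D): entailed.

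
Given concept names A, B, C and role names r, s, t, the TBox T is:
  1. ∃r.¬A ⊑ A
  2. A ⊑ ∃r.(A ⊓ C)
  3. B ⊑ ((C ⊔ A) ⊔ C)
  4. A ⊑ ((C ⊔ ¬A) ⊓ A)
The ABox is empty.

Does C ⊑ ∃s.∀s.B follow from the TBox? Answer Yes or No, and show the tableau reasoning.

1. C ⊑ ∃s.∀s.B  ⇔  (C ⊓ ∀s.∃s.¬B) unsat w.r.t. T
   open: L(x₀) ⊇ {C, ¬A, ¬B, ∀r.A, ∀s.∃s.¬B}
2. Hence C ⊑ ∃s.∀s.B: not entailed.

No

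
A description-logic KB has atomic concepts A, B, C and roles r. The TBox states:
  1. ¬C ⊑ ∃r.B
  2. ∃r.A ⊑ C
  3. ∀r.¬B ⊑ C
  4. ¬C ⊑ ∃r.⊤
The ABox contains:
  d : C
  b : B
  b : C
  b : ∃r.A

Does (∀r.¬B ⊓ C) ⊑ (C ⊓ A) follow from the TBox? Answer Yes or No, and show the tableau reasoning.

1. (∀r.¬B ⊓ C) ⊑ (C ⊓ A)  ⇔  ((∀r.¬B ⊓ C) ⊓ (¬C ⊔ ¬A)) unsat w.r.t. T
   open: L(x₀) ⊇ {C, ¬A, ∀r.¬B}
2. Hence (∀r.¬B ⊓ C) ⊑ (C ⊓ A): not entailed.

No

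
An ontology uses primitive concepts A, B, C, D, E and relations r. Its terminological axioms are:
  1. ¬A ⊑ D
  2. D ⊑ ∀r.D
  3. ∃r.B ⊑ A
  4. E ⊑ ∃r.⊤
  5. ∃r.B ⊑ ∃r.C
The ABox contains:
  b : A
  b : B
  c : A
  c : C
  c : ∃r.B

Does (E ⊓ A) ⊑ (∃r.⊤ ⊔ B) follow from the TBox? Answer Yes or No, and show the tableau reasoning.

1. (E ⊓ A) ⊑ (∃r.⊤ ⊔ B)  ⇔  ((E ⊓ A) ⊓ (∀r.⊥ ⊓ ¬B)) unsat w.r.t. T
   all branches close; clash ⊥ at an ∃-successor
2. Hence (E ⊓ A) ⊑ (∃r.⊤ ⊔ B): entailed.

Yes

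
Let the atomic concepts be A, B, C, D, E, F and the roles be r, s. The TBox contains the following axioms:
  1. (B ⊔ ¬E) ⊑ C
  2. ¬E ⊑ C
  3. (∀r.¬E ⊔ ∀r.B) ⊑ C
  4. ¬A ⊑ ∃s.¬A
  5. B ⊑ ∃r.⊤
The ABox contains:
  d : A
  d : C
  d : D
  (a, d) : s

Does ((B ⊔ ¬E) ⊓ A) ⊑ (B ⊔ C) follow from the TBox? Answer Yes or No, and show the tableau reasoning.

Yes

1. ((B ⊔ ¬E) ⊓ A) ⊑ (B ⊔ C)  ⇔  (((B ⊔ ¬E) ⊓ A) ⊓ (¬B ⊓ ¬C)) unsat w.r.t. T
   all branches close; clash {C, ¬C} at x₀
2. Hence ((B ⊔ ¬E) ⊓ A) ⊑ (B ⊔ C): entailed.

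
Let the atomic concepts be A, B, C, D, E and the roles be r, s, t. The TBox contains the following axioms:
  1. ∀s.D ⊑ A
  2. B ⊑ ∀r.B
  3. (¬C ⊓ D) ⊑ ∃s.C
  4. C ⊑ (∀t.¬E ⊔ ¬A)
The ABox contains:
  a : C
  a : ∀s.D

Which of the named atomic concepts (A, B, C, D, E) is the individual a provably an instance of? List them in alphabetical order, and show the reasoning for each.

1. a : A?  L(a) = {C, ∀s.D} ∪ {¬A}
   clash {A, ¬A} at a — a ∈ A
2. a : B?  L(a) = {C, ∀s.D} ∪ {¬B}
   apply at a: ∀s.D⊑A; C⊑(∀t.¬E ⊔ ¬A)
   open: L(a) ⊇ {A, C, ¬B, ∀s.D, ∀t.¬E} — a ∉ B possible
3. a : C?  L(a) = {C, ∀s.D} ∪ {¬C}
   clash {C, ¬C} at a — a ∈ C
4. a : D?  L(a) = {C, ∀s.D} ∪ {¬D}
   apply at a: ∀s.D⊑A; C⊑(∀t.¬E ⊔ ¬A)
   open: L(a) ⊇ {A, C, ¬B, ¬D, ∀s.D, …} — a ∉ D possible
5. a : E?  L(a) = {C, ∀s.D} ∪ {¬E}
   apply at a: ∀s.D⊑A; C⊑(∀t.¬E ⊔ ¬A)
   open: L(a) ⊇ {A, C, ¬B, ¬E, ∀s.D, …} — a ∉ E possible
6. Entailed for a: {A, C}

{A, C}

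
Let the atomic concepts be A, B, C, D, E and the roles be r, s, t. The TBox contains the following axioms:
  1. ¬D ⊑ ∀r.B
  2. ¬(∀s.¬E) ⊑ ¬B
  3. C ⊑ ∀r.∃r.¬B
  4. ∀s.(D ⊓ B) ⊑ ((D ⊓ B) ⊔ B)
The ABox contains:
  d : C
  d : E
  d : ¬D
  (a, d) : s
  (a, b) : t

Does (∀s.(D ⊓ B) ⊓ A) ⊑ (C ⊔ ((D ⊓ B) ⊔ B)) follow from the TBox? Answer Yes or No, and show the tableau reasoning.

1. (∀s.(D ⊓ B) ⊓ A) ⊑ (C ⊔ ((D ⊓ B) ⊔ B))  ⇔  ((∀s.(D ⊓ B) ⊓ A) ⊓ (¬C ⊓ ((¬D ⊔ ¬B) ⊓ ¬B))) unsat w.r.t. T
   all branches close; clash {B, ¬B} at x₀
2. Hence (∀s.(D ⊓ B) ⊓ A) ⊑ (C ⊔ ((D ⊓ B) ⊔ B)): entailed.

Yes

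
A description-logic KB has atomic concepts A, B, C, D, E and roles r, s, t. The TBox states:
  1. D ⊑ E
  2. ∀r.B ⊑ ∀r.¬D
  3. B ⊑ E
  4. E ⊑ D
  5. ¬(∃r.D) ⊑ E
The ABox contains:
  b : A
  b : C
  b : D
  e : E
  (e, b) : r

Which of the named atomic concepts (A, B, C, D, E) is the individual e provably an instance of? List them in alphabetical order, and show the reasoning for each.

{D, E}

1. e : A?  L(e) = {E} ∪ {¬A}
   apply at e: E⊑D
   open: L(e) ⊇ {D, E, ¬A, ∃r.¬B} (+ ∃-successors) — e ∉ A possible
2. e : B?  L(e) = {E} ∪ {¬B}
   apply at e: E⊑D
   open: L(e) ⊇ {D, E, ¬B, ∃r.¬B} (+ ∃-successors) — e ∉ B possible
3. e : C?  L(e) = {E} ∪ {¬C}
   apply at e: E⊑D
   open: L(e) ⊇ {D, E, ¬C, ∃r.¬B} (+ ∃-successors) — e ∉ C possible
4. e : D?  L(e) = {E} ∪ {¬D}
   clash {D, ¬D} at e — e ∈ D
5. e : E?  L(e) = {E} ∪ {¬E}
   clash {E, ¬E} at e — e ∈ E
6. Entailed for e: {D, E}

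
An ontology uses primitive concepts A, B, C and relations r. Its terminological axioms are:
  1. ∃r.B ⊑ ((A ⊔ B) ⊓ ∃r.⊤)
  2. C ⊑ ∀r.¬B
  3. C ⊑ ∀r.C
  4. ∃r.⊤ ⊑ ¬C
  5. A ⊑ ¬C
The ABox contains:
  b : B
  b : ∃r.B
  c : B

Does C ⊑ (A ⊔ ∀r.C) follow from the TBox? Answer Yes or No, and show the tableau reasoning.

Yes

1. C ⊑ (A ⊔ ∀r.C)  ⇔  (C ⊓ (¬A ⊓ ∃r.¬C)) unsat w.r.t. T
   all branches close; clash {C, ¬C} at x₀
2. Hence C ⊑ (A ⊔ ∀r.C): entailed.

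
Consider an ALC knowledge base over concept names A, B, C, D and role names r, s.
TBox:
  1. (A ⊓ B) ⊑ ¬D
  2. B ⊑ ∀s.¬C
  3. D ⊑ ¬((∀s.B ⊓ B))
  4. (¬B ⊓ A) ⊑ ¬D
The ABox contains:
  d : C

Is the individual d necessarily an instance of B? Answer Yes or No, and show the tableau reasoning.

1. d : B?  L(d) = {C} ∪ {¬B}
   open: L(d) ⊇ {C, ¬A, ¬B, ¬D} — d ∉ B possible
2. Hence d : B: not entailed.

No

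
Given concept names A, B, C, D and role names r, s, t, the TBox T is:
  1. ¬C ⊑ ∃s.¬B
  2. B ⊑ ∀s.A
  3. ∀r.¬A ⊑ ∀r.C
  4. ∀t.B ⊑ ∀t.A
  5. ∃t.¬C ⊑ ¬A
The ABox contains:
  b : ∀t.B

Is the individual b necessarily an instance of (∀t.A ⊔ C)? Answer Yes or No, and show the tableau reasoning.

Yes

1. b : (∀t.A ⊔ C)?  L(b) = {∀t.B} ∪ {(∃t.¬A ⊓ ¬C)}
   clash {A, ¬A} at an ∃-successor — b ∈ (∀t.A ⊔ C)
2. Hence b : (∀t.A ⊔ C): entailed.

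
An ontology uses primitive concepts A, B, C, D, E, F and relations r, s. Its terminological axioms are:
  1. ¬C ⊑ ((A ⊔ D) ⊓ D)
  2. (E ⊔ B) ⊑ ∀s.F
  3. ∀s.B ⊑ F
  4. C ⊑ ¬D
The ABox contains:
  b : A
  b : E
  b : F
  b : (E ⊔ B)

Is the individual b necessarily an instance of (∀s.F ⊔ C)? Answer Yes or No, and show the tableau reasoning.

Yes

1. b : (∀s.F ⊔ C)?  L(b) = {A, E, F, (E ⊔ B)} ∪ {(∃s.¬F ⊓ ¬C)}
   clash {F, ¬F} at an ∃-successor — b ∈ (∀s.F ⊔ C)
2. Hence b : (∀s.F ⊔ C): entailed.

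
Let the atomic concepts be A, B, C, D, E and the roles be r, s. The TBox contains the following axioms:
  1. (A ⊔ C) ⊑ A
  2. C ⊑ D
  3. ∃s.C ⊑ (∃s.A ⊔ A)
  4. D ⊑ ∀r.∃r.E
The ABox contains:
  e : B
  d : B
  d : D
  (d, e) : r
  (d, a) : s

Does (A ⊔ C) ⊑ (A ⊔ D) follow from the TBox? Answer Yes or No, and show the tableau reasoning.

Yes

1. (A ⊔ C) ⊑ (A ⊔ D)  ⇔  ((A ⊔ C) ⊓ (¬A ⊓ ¬D)) unsat w.r.t. T
   all branches close; clash {D, ¬D} at x₀
2. Hence (A ⊔ C) ⊑ (A ⊔ D): entailed.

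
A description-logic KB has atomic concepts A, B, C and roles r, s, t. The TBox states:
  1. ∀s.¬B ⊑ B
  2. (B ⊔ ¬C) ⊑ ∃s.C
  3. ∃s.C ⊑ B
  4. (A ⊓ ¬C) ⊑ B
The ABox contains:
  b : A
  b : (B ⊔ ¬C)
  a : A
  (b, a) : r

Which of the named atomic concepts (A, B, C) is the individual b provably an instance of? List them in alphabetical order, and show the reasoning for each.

{A, B}

1. b : A?  L(b) = {A, (B ⊔ ¬C)} ∪ {¬A}
   clash {A, ¬A} at b — b ∈ A
2. b : B?  L(b) = {A, (B ⊔ ¬C)} ∪ {¬B}
   clash {B, ¬B} at b — b ∈ B
3. b : C?  L(b) = {A, (B ⊔ ¬C)} ∪ {¬C}
   apply at b: (B ⊔ ¬C)⊑∃s.C
   open: L(b) ⊇ {A, B, ¬C, ∃s.B, ∃s.C} (+ ∃-successors) — b ∉ C possible
4. Entailed for b: {A, B}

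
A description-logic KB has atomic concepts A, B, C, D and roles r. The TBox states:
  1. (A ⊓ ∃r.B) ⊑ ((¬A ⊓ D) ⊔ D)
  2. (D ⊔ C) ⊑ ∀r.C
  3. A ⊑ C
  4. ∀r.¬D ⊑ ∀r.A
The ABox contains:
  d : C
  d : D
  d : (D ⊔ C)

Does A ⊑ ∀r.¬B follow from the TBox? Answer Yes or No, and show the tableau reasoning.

No

1. A ⊑ ∀r.¬B  ⇔  (A ⊓ ∃r.B) unsat w.r.t. T
   apply at x₀: (A ⊓ ∃r.B)⊑((¬A ⊓ D) ⊔ D); A⊑C
   open: L(x₀) ⊇ {A, C, D, ∀r.C, ∃r.B, …} (+ ∃-successors)
2. Hence A ⊑ ∀r.¬B: not entailed.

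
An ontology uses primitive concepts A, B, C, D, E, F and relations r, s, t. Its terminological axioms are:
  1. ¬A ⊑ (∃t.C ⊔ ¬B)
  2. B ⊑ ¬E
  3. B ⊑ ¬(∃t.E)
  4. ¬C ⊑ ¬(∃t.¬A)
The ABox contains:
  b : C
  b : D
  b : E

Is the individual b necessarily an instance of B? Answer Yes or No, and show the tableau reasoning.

1. b : B?  L(b) = {C, D, E} ∪ {¬B}
   open: L(b) ⊇ {A, C, D, E, ¬B} — b ∉ B possible
2. Hence b : B: not entailed.

No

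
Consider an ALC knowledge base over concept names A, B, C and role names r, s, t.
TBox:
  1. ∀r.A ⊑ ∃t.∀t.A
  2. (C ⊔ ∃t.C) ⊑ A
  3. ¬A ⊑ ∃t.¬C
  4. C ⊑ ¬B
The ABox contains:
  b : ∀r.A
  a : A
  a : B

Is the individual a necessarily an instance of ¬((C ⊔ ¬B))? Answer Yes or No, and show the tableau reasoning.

Yes

1. a : ¬((C ⊔ ¬B))?  L(a) = {A, B} ∪ {(C ⊔ ¬B)}
   clash {B, ¬B} at a — a ∈ ¬((C ⊔ ¬B))
2. Hence a : ¬((C ⊔ ¬B)): entailed.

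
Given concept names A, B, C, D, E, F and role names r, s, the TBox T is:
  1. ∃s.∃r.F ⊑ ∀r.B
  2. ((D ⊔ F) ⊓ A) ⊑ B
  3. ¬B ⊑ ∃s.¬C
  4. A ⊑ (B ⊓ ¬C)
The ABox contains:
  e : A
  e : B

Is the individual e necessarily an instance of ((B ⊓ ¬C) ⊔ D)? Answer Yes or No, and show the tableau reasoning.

Yes

1. e : ((B ⊓ ¬C) ⊔ D)?  L(e) = {A, B} ∪ {((¬B ⊔ C) ⊓ ¬D)}
   clash {C, ¬C} at e — e ∈ ((B ⊓ ¬C) ⊔ D)
2. Hence e : ((B ⊓ ¬C) ⊔ D): entailed.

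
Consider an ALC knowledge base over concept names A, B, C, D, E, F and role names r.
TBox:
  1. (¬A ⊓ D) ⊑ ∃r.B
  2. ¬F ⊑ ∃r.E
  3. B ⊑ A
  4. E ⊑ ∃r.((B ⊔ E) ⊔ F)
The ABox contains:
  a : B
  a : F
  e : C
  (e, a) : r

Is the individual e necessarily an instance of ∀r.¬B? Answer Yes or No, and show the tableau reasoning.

No

1. e : ∀r.¬B?  L(e) = {C} ∪ {∃r.B}
   open: L(e) ⊇ {C, F, ¬B, ¬E, ∃r.B} (+ ∃-successors) — e ∉ ∀r.¬B possible
2. Hence e : ∀r.¬B: not entailed.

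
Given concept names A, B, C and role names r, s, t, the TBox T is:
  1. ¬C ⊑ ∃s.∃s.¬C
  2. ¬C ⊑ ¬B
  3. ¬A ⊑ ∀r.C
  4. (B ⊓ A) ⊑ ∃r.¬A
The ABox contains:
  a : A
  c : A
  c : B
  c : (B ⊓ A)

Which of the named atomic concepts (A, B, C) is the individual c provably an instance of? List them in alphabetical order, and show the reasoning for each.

{A, B, C}

1. c : A?  L(c) = {A, B, (B ⊓ A)} ∪ {¬A}
   clash {A, ¬A} at c — c ∈ A
2. c : B?  L(c) = {A, B, (B ⊓ A)} ∪ {¬B}
   clash {B, ¬B} at c — c ∈ B
3. c : C?  L(c) = {A, B, (B ⊓ A)} ∪ {¬C}
   clash {B, ¬B} at c — c ∈ C
4. Entailed for c: {A, B, C}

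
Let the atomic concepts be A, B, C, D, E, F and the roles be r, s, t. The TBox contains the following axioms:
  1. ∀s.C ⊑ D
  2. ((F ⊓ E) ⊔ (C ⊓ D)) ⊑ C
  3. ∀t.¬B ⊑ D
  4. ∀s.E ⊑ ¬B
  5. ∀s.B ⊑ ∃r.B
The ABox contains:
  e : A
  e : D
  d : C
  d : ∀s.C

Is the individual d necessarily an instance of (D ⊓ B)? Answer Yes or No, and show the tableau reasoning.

1. d : (D ⊓ B)?  L(d) = {C, ∀s.C} ∪ {(¬D ⊔ ¬B)}
   apply at d: ∀s.C⊑D
   open: L(d) ⊇ {C, D, ¬B, ∀s.C, ∃s.¬B, …} (+ ∃-successors) — d ∉ (D ⊓ B) possible
2. Hence d : (D ⊓ B): not entailed.

No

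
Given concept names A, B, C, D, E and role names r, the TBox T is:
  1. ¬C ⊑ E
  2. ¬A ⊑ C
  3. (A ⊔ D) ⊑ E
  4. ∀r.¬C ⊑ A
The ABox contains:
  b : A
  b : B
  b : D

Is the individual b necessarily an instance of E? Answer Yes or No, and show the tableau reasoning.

Yes

1. b : E?  L(b) = {A, B, D} ∪ {¬E}
   clash {E, ¬E} at b — b ∈ E
2. Hence b : E: entailed.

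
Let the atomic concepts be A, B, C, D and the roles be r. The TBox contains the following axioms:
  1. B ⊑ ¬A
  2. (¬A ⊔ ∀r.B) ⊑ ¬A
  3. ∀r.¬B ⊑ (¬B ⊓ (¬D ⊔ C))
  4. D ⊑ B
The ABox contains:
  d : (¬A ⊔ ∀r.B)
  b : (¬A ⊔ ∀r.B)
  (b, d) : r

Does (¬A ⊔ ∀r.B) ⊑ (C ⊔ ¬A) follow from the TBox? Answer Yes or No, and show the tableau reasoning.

Yes

1. (¬A ⊔ ∀r.B) ⊑ (C ⊔ ¬A)  ⇔  ((¬A ⊔ ∀r.B) ⊓ (¬C ⊓ A)) unsat w.r.t. T
   all branches close; clash {A, ¬A} at x₀
2. Hence (¬A ⊔ ∀r.B) ⊑ (C ⊔ ¬A): entailed.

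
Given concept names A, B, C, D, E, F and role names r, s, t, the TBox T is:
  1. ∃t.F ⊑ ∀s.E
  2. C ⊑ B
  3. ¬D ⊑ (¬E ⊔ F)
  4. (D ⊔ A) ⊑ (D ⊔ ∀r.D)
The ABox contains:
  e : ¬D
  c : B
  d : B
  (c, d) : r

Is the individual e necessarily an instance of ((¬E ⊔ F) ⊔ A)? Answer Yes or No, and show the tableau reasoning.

1. e : ((¬E ⊔ F) ⊔ A)?  L(e) = {¬D} ∪ {((E ⊓ ¬F) ⊓ ¬A)}
   clash {F, ¬F} at e — e ∈ ((¬E ⊔ F) ⊔ A)
2. Hence e : ((¬E ⊔ F) ⊔ A): entailed.

Yes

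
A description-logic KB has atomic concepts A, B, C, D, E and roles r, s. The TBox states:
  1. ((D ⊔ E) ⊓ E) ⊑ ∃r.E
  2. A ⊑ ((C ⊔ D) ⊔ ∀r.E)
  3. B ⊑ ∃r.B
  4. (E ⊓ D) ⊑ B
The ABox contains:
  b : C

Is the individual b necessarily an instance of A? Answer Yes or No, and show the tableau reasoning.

1. b : A?  L(b) = {C} ∪ {¬A}
   open: L(b) ⊇ {C, ¬A, ¬B, ¬E} — b ∉ A possible
2. Hence b : A: not entailed.

No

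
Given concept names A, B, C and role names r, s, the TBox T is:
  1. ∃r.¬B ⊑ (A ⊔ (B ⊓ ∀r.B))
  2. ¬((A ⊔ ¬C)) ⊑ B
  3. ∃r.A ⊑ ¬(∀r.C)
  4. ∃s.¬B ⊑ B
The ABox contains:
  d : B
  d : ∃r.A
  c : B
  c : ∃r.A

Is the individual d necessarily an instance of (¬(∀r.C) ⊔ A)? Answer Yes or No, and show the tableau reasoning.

Yes

1. d : (¬(∀r.C) ⊔ A)?  L(d) = {B, ∃r.A} ∪ {(∀r.C ⊓ ¬A)}
   clash {C, ¬C} at an ∃-successor — d ∈ (¬(∀r.C) ⊔ A)
2. Hence d : (¬(∀r.C) ⊔ A): entailed.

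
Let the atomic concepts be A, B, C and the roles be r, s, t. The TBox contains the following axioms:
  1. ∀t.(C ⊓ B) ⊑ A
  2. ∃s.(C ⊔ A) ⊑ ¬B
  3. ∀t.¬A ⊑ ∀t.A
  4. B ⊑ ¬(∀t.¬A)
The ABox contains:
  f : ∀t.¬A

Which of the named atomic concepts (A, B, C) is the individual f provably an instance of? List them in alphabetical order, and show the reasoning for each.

1. f : A?  L(f) = {∀t.¬A} ∪ {¬A}
   clash {A, ¬A} at f — f ∈ A
2. f : B?  L(f) = {∀t.¬A} ∪ {¬B}
   apply at f: ∀t.¬A⊑∀t.A
   open: L(f) ⊇ {A, ¬B, ∀t.A, ∀t.¬A} — f ∉ B possible
3. f : C?  L(f) = {∀t.¬A} ∪ {¬C}
   apply at f: ∀t.¬A⊑∀t.A
   open: L(f) ⊇ {A, ¬B, ¬C, ∀t.A, ∀t.¬A} — f ∉ C possible
4. Entailed for f: {A}

{A}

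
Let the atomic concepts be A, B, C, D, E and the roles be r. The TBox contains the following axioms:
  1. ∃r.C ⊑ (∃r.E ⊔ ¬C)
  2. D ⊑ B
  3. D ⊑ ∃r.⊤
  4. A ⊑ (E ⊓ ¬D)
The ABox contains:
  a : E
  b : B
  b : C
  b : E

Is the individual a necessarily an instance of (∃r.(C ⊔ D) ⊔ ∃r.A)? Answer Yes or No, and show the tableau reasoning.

1. a : (∃r.(C ⊔ D) ⊔ ∃r.A)?  L(a) = {E} ∪ {(∀r.(¬C ⊓ ¬D) ⊓ ∀r.¬A)}
   open: L(a) ⊇ {E, ¬A, ¬D, ∀r.(¬C ⊓ ¬D), ∀r.¬A, …} — a ∉ (∃r.(C ⊔ D) ⊔ ∃r.A) possible
2. Hence a : (∃r.(C ⊔ D) ⊔ ∃r.A): not entailed.

No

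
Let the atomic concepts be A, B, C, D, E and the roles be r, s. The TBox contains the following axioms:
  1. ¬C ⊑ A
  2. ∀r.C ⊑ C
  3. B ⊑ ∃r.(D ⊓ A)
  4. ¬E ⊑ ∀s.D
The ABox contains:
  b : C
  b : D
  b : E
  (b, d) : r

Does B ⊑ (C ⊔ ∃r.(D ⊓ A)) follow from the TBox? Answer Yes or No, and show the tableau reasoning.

Yes

1. B ⊑ (C ⊔ ∃r.(D ⊓ A))  ⇔  (B ⊓ (¬C ⊓ ∀r.(¬D ⊔ ¬A))) unsat w.r.t. T
   all branches close; clash {C, ¬C} at x₀
2. Hence B ⊑ (C ⊔ ∃r.(D ⊓ A)): entailed.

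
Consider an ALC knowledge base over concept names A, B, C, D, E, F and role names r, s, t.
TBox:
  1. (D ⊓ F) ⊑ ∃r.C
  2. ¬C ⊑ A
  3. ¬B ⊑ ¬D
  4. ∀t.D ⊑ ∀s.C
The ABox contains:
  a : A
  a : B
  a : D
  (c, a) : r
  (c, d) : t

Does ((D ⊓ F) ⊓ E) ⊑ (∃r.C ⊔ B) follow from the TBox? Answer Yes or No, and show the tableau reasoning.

Yes

1. ((D ⊓ F) ⊓ E) ⊑ (∃r.C ⊔ B)  ⇔  (((D ⊓ F) ⊓ E) ⊓ (∀r.¬C ⊓ ¬B)) unsat w.r.t. T
   all branches close; clash {D, ¬D} at x₀
2. Hence ((D ⊓ F) ⊓ E) ⊑ (∃r.C ⊔ B): entailed.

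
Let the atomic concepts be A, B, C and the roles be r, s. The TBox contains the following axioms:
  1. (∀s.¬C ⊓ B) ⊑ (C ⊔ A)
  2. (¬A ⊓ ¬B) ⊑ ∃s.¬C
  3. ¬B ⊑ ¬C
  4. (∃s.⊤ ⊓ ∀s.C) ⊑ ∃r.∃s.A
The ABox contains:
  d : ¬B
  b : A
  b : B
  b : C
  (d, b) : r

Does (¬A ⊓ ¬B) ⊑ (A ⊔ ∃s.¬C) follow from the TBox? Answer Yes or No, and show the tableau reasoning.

1. (¬A ⊓ ¬B) ⊑ (A ⊔ ∃s.¬C)  ⇔  ((¬A ⊓ ¬B) ⊓ (¬A ⊓ ∀s.C)) unsat w.r.t. T
   all branches close; clash {A, ¬A} at x₀
2. Hence (¬A ⊓ ¬B) ⊑ (A ⊔ ∃s.¬C): entailed.

Yes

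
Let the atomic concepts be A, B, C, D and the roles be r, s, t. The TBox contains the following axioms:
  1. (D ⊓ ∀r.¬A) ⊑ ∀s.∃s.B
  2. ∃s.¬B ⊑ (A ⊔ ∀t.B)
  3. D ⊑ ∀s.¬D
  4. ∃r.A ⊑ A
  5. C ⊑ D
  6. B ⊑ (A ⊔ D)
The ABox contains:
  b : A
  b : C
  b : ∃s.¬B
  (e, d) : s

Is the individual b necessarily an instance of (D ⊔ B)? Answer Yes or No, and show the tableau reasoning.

1. b : (D ⊔ B)?  L(b) = {A, C, ∃s.¬B} ∪ {(¬D ⊓ ¬B)}
   clash {D, ¬D} at b — b ∈ (D ⊔ B)
2. Hence b : (D ⊔ B): entailed.

Yes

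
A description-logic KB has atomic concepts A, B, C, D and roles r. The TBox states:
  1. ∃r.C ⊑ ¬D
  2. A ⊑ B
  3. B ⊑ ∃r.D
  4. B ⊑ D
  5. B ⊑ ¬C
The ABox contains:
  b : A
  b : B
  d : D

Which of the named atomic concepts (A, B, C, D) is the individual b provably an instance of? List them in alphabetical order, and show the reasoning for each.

{A, B, D}

1. b : A?  L(b) = {A, B} ∪ {¬A}
   clash {A, ¬A} at b — b ∈ A
2. b : B?  L(b) = {A, B} ∪ {¬B}
   clash {B, ¬B} at b — b ∈ B
3. b : C?  L(b) = {A, B} ∪ {¬C}
   apply at b: B⊑∃r.D; B⊑D
   open: L(b) ⊇ {A, B, D, ¬C, ∀r.¬C, …} (+ ∃-successors) — b ∉ C possible
4. b : D?  L(b) = {A, B} ∪ {¬D}
   clash {D, ¬D} at b — b ∈ D
5. Entailed for b: {A, B, D}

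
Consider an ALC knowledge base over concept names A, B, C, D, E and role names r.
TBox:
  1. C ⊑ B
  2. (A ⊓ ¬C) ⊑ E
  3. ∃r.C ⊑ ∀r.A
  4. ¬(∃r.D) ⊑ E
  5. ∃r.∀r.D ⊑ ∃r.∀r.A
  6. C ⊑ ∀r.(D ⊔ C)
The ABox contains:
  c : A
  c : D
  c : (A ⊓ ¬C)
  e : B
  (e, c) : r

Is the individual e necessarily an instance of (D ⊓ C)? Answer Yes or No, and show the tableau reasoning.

1. e : (D ⊓ C)?  L(e) = {B} ∪ {(¬D ⊔ ¬C)}
   open: L(e) ⊇ {B, ¬A, ¬C, ¬D, ∀r.¬C, …} (+ ∃-successors) — e ∉ (D ⊓ C) possible
2. Hence e : (D ⊓ C): not entailed.

No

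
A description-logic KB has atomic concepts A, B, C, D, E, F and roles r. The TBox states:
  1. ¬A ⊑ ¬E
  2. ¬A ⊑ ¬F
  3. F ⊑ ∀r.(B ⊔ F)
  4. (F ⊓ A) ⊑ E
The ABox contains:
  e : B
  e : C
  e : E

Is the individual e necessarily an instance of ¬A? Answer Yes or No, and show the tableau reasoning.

No

1. e : ¬A?  L(e) = {B, C, E} ∪ {A}
   open: L(e) ⊇ {A, B, C, E, ¬F} — e ∉ ¬A possible
2. Hence e : ¬A: not entailed.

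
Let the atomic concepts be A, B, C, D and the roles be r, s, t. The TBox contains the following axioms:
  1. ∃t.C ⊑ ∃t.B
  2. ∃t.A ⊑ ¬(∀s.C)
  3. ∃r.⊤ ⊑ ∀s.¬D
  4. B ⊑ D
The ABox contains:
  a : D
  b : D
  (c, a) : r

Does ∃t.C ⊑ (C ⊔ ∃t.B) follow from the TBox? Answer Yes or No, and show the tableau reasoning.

Yes

1. ∃t.C ⊑ (C ⊔ ∃t.B)  ⇔  (∃t.C ⊓ (¬C ⊓ ∀t.¬B)) unsat w.r.t. T
   all branches close; clash {B, ¬B} at an ∃-successor
2. Hence ∃t.C ⊑ (C ⊔ ∃t.B): entailed.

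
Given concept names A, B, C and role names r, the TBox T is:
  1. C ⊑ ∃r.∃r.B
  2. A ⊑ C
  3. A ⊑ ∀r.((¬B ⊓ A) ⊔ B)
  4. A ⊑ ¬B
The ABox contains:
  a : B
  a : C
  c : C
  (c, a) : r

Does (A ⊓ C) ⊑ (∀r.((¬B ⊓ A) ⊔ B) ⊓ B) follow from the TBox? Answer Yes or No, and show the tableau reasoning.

1. (A ⊓ C) ⊑ (∀r.((¬B ⊓ A) ⊔ B) ⊓ B)  ⇔  ((A ⊓ C) ⊓ (∃r.((B ⊔ ¬A) ⊓ ¬B) ⊔ ¬B)) unsat w.r.t. T
   apply at x₀: C⊑∃r.∃r.B; A⊑∀r.((¬B ⊓ A) ⊔ B); A⊑¬B
   open: L(x₀) ⊇ {A, C, ¬B, ∀r.((¬B ⊓ A) ⊔ B), ∃r.∃r.B} (+ ∃-successors)
2. Hence (A ⊓ C) ⊑ (∀r.((¬B ⊓ A) ⊔ B) ⊓ B): not entailed.

No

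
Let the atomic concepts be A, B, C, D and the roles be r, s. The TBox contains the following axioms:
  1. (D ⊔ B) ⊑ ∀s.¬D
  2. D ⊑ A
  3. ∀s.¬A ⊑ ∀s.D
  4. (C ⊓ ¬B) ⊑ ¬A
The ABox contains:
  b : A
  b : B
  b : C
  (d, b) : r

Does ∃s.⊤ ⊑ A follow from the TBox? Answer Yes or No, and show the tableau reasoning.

1. ∃s.⊤ ⊑ A  ⇔  (∃s.⊤ ⊓ ¬A) unsat w.r.t. T
   open: L(x₀) ⊇ {¬A, ¬B, ¬D, ∃s.A, ∃s.⊤} (+ ∃-successors)
2. Hence ∃s.⊤ ⊑ A: not entailed.

No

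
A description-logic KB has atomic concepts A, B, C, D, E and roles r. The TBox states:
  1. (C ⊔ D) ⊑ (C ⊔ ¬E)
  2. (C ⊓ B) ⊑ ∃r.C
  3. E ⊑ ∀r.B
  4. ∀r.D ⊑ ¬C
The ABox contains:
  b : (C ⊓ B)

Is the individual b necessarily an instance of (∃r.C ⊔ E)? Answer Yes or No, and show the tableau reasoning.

Yes

1. b : (∃r.C ⊔ E)?  L(b) = {(C ⊓ B)} ∪ {(∀r.¬C ⊓ ¬E)}
   clash {C, ¬C} at b — b ∈ (∃r.C ⊔ E)
2. Hence b : (∃r.C ⊔ E): entailed.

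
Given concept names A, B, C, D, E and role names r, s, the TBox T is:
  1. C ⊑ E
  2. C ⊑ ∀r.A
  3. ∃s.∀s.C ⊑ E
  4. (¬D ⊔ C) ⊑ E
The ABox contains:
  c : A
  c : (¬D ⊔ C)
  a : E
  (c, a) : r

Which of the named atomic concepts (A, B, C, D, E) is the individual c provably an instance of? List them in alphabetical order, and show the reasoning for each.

1. c : A?  L(c) = {A, (¬D ⊔ C)} ∪ {¬A}
   clash {A, ¬A} at c — c ∈ A
2. c : B?  L(c) = {A, (¬D ⊔ C)} ∪ {¬B}
   apply at c: (¬D ⊔ C)⊑E
   open: L(c) ⊇ {A, E, ¬B, ¬C, ¬D} — c ∉ B possible
3. c : C?  L(c) = {A, (¬D ⊔ C)} ∪ {¬C}
   apply at c: (¬D ⊔ C)⊑E
   open: L(c) ⊇ {A, E, ¬C, ¬D} — c ∉ C possible
4. c : D?  L(c) = {A, (¬D ⊔ C)} ∪ {¬D}
   apply at c: (¬D ⊔ C)⊑E
   open: L(c) ⊇ {A, E, ¬C, ¬D} — c ∉ D possible
5. c : E?  L(c) = {A, (¬D ⊔ C)} ∪ {¬E}
   clash {E, ¬E} at c — c ∈ E
6. Entailed for c: {A, E}

{A, E}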